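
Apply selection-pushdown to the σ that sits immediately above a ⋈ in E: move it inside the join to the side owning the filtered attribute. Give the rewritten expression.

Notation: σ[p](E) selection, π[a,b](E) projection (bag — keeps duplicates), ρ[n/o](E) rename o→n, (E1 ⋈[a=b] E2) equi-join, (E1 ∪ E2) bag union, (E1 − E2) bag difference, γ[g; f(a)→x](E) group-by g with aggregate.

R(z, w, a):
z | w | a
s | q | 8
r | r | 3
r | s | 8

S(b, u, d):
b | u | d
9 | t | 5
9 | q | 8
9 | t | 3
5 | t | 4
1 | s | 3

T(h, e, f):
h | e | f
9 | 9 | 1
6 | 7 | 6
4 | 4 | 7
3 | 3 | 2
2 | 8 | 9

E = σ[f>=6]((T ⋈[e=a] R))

σ filters on f, owned by the left side.
E' = (σ[f>=6](T) ⋈[e=a] R)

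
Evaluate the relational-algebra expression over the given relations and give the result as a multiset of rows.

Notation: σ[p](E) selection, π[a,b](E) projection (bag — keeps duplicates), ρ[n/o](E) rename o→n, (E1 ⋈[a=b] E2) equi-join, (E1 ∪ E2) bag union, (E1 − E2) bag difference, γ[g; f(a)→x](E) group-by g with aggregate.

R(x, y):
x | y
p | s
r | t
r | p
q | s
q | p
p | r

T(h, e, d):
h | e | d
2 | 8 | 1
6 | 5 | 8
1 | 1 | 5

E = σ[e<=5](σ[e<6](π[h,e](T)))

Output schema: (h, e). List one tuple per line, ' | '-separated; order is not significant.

Subexpression sizes:
  T → 3
  π[h,e](T) → 3
  σ[e<6](π[h,e](T)) → 2
  σ[e<=5](σ[e<6](π[h,e](T))) → 2

== RESULT ==
h | e
1 | 1
6 | 5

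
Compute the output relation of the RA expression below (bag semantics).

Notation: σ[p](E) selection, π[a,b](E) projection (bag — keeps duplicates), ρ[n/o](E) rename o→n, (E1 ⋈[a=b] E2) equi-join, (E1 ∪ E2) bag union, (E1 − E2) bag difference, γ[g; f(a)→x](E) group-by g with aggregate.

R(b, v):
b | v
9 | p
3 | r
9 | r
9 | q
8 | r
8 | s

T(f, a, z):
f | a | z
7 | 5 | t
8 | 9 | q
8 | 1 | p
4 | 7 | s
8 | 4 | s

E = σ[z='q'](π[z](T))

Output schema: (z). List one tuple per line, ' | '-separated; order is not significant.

Per-node cardinality:
  T → 5
  π[z](T) → 5
  σ[z='q'](π[z](T)) → 1

== RESULT ==
z
q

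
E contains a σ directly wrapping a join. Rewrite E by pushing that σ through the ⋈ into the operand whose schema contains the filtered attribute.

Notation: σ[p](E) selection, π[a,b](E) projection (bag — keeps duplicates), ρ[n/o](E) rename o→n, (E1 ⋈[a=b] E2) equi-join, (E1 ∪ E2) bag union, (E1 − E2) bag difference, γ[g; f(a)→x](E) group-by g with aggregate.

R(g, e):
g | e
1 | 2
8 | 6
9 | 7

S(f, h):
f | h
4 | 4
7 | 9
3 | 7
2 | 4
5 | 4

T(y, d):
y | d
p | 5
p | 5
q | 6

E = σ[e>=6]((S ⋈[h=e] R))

σ filters on e, owned by the right side.
E' = (S ⋈[h=e] σ[e>=6](R))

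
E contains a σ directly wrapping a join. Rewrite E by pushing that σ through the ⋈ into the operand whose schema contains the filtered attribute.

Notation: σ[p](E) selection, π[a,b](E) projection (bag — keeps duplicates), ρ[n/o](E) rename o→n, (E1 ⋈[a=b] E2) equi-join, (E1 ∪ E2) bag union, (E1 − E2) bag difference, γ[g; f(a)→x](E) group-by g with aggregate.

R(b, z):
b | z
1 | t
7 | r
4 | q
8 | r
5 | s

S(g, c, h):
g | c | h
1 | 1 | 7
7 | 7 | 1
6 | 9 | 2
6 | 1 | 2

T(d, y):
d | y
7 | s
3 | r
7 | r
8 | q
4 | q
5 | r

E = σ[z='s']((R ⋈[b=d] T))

σ filters on z, owned by the left side.
E' = (σ[z='s'](R) ⋈[b=d] T)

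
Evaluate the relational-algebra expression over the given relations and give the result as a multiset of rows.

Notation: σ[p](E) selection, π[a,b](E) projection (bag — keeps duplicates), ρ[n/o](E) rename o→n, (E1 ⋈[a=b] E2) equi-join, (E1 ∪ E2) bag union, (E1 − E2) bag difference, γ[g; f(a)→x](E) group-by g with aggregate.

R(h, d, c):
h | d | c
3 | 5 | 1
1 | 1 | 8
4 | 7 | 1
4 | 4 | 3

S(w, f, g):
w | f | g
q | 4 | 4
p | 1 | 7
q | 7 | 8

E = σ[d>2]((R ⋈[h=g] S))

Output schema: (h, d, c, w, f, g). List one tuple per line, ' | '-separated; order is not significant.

Stepwise |·|:
  R → 4
  S → 3
  (R ⋈[h=g] S) → 2
  σ[d>2]((R ⋈[h=g] S)) → 2

== RESULT ==
h | d | c | w | f | g
4 | 4 | 3 | q | 4 | 4
4 | 7 | 1 | q | 4 | 4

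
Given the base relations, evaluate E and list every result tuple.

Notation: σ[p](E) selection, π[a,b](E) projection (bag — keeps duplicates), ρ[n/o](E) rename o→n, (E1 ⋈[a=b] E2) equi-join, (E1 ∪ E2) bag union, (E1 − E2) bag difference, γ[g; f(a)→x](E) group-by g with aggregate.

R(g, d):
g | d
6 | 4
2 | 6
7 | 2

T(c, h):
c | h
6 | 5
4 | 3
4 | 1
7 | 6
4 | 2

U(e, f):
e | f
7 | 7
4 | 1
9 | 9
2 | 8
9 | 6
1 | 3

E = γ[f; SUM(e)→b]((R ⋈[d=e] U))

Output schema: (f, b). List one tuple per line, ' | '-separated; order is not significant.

Row counts bottom-up:
  R → 3
  U → 6
  (R ⋈[d=e] U) → 2
  γ[f; SUM(e)→b]((R ⋈[d=e] U)) → 2

== RESULT ==
f | b
1 | 4
8 | 2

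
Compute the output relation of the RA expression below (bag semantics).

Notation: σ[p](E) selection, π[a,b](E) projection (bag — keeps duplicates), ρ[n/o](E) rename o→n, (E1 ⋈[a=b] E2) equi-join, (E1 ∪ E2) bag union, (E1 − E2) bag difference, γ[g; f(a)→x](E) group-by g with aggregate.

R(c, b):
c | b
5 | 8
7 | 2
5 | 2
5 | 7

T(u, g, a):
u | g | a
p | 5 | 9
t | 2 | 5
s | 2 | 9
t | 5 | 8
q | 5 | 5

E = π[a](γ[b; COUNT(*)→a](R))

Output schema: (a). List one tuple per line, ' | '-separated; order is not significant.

Per-node cardinality:
  R → 4
  γ[b; COUNT(*)→a](R) → 3
  π[a](γ[b; COUNT(*)→a](R)) → 3

== RESULT ==
a
1
1
2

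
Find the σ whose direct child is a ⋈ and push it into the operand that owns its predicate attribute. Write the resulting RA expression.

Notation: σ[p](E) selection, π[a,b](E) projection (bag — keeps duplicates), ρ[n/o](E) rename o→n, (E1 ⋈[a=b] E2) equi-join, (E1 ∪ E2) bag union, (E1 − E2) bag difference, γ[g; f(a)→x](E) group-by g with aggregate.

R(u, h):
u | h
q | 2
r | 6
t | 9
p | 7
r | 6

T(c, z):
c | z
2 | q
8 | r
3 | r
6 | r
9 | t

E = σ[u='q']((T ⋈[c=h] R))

σ filters on u, owned by the right side.
E' = (T ⋈[c=h] σ[u='q'](R))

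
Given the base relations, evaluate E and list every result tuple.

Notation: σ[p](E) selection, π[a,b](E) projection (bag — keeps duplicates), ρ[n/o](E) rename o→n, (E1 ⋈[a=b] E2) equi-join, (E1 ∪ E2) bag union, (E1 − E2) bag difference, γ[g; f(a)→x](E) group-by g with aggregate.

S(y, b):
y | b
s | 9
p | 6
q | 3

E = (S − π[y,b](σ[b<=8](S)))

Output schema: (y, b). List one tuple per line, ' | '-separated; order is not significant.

Per-node cardinality:
  S → 3
  S → 3
  σ[b<=8](S) → 2
  π[y,b](σ[b<=8](S)) → 2
  (S − π[y,b](σ[b<=8](S))) → 1

== RESULT ==
y | b
s | 9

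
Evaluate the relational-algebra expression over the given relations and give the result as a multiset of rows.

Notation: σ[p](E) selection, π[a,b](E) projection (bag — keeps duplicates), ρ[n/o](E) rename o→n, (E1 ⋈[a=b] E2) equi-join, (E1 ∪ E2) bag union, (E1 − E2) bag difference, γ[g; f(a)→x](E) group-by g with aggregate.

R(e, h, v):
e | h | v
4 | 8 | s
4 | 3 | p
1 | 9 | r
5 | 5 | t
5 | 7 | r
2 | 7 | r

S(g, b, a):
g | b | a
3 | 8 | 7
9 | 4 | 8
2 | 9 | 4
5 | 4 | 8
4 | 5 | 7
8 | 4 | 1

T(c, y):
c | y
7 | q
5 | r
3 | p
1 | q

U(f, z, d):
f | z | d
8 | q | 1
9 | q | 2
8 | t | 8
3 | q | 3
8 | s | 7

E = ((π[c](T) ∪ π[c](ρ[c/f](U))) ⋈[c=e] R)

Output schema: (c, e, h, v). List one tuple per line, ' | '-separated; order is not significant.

Stepwise |·|:
  T → 4
  π[c](T) → 4
  U → 5
  ρ[c/f](U) → 5
  π[c](ρ[c/f](U)) → 5
  (π[c](T) ∪ π[c](ρ[c/f](U))) → 9
  R → 6
  ((π[c](T) ∪ π[c](ρ[c/f](U))) ⋈[c=e] R) → 3

== RESULT ==
c | e | h | v
1 | 1 | 9 | r
5 | 5 | 5 | t
5 | 5 | 7 | r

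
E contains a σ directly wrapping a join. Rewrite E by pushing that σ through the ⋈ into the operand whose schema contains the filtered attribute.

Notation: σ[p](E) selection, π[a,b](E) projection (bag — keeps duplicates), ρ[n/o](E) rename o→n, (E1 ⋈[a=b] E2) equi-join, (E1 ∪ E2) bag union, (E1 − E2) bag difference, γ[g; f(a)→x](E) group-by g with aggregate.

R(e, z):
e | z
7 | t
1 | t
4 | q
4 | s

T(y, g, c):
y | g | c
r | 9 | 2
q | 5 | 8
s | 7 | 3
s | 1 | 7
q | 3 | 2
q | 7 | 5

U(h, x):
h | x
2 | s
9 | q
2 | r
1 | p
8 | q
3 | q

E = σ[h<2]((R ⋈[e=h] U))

σ filters on h, owned by the right side.
E' = (R ⋈[e=h] σ[h<2](U))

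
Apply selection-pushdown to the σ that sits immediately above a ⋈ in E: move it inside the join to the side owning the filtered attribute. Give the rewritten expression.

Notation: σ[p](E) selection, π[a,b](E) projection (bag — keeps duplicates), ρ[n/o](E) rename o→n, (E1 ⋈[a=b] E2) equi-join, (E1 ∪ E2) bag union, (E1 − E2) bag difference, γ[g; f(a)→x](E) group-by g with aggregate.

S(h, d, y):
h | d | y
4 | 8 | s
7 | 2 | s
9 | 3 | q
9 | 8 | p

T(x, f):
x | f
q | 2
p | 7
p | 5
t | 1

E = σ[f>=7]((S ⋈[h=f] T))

σ filters on f, owned by the right side.
E' = (S ⋈[h=f] σ[f>=7](T))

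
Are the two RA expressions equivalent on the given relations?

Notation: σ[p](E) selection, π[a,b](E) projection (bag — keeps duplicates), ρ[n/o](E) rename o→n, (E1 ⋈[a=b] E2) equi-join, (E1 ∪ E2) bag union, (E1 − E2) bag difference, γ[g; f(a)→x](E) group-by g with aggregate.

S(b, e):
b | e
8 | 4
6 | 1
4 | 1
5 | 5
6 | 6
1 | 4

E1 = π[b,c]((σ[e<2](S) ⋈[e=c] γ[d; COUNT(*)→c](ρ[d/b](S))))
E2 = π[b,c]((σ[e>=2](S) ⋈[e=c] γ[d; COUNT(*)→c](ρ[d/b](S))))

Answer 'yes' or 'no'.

E1 row counts bottom-up:
  S → 6
  σ[e<2](S) → 2
  S → 6
  ρ[d/b](S) → 6
  γ[d; COUNT(*)→c](ρ[d/b](S)) → 5
  (σ[e<2](S) ⋈[e=c] γ[d; COUNT(*)→c](ρ[d/b](S))) → 8
  π[b,c]((σ[e<2](S) ⋈[e=c] γ[d; COUNT(*)→c](ρ[d/b](S)))) → 8
E2 row counts bottom-up:
  S → 6
  σ[e>=2](S) → 4
  S → 6
  ρ[d/b](S) → 6
  γ[d; COUNT(*)→c](ρ[d/b](S)) → 5
  (σ[e>=2](S) ⋈[e=c] γ[d; COUNT(*)→c](ρ[d/b](S))) → 0
  π[b,c]((σ[e>=2](S) ⋈[e=c] γ[d; COUNT(*)→c](ρ[d/b](S)))) → 0

E1 result:
b | c
4 | 1
4 | 1
4 | 1
4 | 1
6 | 1
6 | 1
6 | 1
6 | 1
E2 result:
b | c
(0 rows)
Witness: (6, 1) appears 4× in E1 but 0× in E2.

no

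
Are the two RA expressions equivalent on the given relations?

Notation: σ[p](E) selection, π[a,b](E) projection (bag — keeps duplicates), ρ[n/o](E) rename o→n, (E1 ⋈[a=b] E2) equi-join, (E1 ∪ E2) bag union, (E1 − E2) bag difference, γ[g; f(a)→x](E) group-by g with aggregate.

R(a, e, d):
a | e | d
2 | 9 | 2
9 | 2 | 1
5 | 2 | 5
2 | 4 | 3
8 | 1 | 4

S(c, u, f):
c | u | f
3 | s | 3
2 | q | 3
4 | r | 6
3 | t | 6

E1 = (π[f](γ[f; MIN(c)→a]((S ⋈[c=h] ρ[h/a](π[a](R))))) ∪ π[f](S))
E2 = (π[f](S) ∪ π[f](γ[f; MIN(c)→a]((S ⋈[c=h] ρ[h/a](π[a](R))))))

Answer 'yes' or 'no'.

E1 per-node cardinality:
  S → 4
  R → 5
  π[a](R) → 5
  ρ[h/a](π[a](R)) → 5
  (S ⋈[c=h] ρ[h/a](π[a](R))) → 2
  γ[f; MIN(c)→a]((S ⋈[c=h] ρ[h/a](π[a](R)))) → 1
  π[f](γ[f; MIN(c)→a]((S ⋈[c=h] ρ[h/a](π[a](R))))) → 1
  S → 4
  π[f](S) → 4
  (π[f](γ[f; MIN(c)→a]((S ⋈[c=h] ρ[h/a](π[a](R))))) ∪ π[f](S)) → 5
E2 per-node cardinality:
  S → 4
  π[f](S) → 4
  S → 4
  R → 5
  π[a](R) → 5
  ρ[h/a](π[a](R)) → 5
  (S ⋈[c=h] ρ[h/a](π[a](R))) → 2
  γ[f; MIN(c)→a]((S ⋈[c=h] ρ[h/a](π[a](R)))) → 1
  π[f](γ[f; MIN(c)→a]((S ⋈[c=h] ρ[h/a](π[a](R))))) → 1
  (π[f](S) ∪ π[f](γ[f; MIN(c)→a]((S ⋈[c=h] ρ[h/a](π[a](R)))))) → 5

E1 and E2 produce the same multiset:
f
3
3
3
6
6

yes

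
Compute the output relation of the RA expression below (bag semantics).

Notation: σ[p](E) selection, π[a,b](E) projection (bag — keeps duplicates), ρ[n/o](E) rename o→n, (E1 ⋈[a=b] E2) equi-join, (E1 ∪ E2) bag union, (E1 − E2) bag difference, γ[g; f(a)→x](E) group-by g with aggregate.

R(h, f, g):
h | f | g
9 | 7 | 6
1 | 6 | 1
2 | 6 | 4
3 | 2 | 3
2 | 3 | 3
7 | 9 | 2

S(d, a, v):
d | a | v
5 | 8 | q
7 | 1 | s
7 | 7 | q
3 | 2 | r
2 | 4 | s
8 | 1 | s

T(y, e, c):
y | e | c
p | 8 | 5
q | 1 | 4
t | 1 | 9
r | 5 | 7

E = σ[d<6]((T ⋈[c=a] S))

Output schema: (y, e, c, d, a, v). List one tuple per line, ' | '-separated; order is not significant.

Stepwise |·|:
  T → 4
  S → 6
  (T ⋈[c=a] S) → 2
  σ[d<6]((T ⋈[c=a] S)) → 1

== RESULT ==
y | e | c | d | a | v
q | 1 | 4 | 2 | 4 | s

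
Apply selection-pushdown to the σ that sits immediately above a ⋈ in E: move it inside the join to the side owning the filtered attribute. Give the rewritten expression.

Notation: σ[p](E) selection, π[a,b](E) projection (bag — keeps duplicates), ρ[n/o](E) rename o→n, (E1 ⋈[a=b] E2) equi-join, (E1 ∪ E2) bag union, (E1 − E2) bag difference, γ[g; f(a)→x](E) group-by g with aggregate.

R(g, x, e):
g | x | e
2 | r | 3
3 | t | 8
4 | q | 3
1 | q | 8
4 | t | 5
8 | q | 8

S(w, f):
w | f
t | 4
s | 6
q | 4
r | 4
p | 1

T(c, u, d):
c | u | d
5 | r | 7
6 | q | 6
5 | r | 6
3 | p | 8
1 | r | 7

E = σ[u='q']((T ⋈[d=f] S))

σ filters on u, owned by the left side.
E' = (σ[u='q'](T) ⋈[d=f] S)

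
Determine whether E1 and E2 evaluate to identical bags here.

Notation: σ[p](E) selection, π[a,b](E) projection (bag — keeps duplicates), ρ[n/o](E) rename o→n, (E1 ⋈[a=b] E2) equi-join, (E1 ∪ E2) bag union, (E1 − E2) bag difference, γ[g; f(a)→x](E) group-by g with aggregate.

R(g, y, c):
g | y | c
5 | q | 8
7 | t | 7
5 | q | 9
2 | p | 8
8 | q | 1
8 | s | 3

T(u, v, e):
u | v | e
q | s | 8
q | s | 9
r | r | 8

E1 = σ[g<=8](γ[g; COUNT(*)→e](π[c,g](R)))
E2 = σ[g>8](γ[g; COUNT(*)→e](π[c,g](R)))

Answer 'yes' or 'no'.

E1 row counts bottom-up:
  R → 6
  π[c,g](R) → 6
  γ[g; COUNT(*)→e](π[c,g](R)) → 4
  σ[g<=8](γ[g; COUNT(*)→e](π[c,g](R))) → 4
E2 row counts bottom-up:
  R → 6
  π[c,g](R) → 6
  γ[g; COUNT(*)→e](π[c,g](R)) → 4
  σ[g>8](γ[g; COUNT(*)→e](π[c,g](R))) → 0

E1 result:
g | e
2 | 1
5 | 2
7 | 1
8 | 2
E2 result:
g | e
(0 rows)
Witness: (8, 2) appears 1× in E1 but 0× in E2.

no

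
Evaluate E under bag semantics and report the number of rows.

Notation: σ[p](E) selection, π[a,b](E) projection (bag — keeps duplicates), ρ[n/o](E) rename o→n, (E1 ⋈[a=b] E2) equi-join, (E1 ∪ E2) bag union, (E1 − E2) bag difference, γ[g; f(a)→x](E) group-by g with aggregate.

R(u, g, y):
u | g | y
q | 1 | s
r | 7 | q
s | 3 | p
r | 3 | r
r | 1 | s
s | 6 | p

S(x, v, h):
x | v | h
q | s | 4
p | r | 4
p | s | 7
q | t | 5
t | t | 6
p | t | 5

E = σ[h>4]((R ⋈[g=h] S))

Stepwise |·|:
  R → 6
  S → 6
  (R ⋈[g=h] S) → 2
  σ[h>4]((R ⋈[g=h] S)) → 2

|E| = 2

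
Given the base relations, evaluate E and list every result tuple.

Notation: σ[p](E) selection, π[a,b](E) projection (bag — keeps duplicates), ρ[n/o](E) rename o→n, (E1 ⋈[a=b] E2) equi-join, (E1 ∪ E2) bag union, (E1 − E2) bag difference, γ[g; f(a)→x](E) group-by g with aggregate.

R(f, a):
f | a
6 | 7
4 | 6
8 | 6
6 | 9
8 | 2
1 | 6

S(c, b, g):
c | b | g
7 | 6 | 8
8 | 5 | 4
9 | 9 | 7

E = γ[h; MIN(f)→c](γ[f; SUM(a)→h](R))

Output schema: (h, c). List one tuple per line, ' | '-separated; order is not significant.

Row counts bottom-up:
  R → 6
  γ[f; SUM(a)→h](R) → 4
  γ[h; MIN(f)→c](γ[f; SUM(a)→h](R)) → 3

== RESULT ==
h | c
6 | 1
8 | 8
16 | 6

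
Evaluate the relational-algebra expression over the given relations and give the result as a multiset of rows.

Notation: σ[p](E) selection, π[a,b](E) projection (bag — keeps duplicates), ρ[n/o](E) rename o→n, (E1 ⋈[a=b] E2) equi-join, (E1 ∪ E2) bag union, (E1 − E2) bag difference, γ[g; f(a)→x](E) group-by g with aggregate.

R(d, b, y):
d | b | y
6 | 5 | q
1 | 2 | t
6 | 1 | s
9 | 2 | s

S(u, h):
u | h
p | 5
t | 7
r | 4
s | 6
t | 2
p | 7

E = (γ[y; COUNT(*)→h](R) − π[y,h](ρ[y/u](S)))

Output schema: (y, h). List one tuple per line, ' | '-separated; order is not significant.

Per-node cardinality:
  R → 4
  γ[y; COUNT(*)→h](R) → 3
  S → 6
  ρ[y/u](S) → 6
  π[y,h](ρ[y/u](S)) → 6
  (γ[y; COUNT(*)→h](R) − π[y,h](ρ[y/u](S))) → 3

== RESULT ==
y | h
q | 1
s | 2
t | 1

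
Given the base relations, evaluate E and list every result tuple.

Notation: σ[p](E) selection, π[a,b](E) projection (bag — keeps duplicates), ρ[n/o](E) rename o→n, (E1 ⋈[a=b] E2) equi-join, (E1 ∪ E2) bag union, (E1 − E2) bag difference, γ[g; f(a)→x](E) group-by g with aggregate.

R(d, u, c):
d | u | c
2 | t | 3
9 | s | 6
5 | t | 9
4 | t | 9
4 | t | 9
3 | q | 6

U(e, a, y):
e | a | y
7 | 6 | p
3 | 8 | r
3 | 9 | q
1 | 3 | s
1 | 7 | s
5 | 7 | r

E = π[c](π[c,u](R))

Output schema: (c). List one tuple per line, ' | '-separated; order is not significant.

Subexpression sizes:
  R → 6
  π[c,u](R) → 6
  π[c](π[c,u](R)) → 6

== RESULT ==
c
3
6
6
9
9
9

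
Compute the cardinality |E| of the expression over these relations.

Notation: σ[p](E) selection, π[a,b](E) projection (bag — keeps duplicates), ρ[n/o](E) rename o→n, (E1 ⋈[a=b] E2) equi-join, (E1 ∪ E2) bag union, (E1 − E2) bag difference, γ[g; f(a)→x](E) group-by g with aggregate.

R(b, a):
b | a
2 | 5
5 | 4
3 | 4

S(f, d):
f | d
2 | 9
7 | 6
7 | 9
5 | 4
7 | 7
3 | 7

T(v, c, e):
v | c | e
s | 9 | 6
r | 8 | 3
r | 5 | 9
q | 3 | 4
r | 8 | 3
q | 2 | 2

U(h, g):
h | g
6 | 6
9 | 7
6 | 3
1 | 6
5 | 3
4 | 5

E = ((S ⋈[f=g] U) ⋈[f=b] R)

Per-node cardinality:
  S → 6
  U → 6
  (S ⋈[f=g] U) → 6
  R → 3
  ((S ⋈[f=g] U) ⋈[f=b] R) → 3

|E| = 3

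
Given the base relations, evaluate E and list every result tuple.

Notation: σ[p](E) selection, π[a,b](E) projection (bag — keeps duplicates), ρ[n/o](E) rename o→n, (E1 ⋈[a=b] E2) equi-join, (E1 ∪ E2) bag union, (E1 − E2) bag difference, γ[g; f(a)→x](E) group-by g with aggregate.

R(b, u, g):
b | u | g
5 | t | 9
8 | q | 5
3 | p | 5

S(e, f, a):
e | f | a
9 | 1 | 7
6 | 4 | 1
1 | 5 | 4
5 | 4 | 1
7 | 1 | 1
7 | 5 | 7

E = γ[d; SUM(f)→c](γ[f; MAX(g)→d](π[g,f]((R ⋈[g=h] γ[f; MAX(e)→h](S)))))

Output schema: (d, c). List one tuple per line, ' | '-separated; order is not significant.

Stepwise |·|:
  R → 3
  S → 6
  γ[f; MAX(e)→h](S) → 3
  (R ⋈[g=h] γ[f; MAX(e)→h](S)) → 1
  π[g,f]((R ⋈[g=h] γ[f; MAX(e)→h](S))) → 1
  γ[f; MAX(g)→d](π[g,f]((R ⋈[g=h] γ[f; MAX(e)→h](S)))) → 1
  γ[d; SUM(f)→c](γ[f; MAX(g)→d](π[g,f]((R ⋈[g=h] γ[f; MAX(e)→h](S))))) → 1

== RESULT ==
d | c
9 | 1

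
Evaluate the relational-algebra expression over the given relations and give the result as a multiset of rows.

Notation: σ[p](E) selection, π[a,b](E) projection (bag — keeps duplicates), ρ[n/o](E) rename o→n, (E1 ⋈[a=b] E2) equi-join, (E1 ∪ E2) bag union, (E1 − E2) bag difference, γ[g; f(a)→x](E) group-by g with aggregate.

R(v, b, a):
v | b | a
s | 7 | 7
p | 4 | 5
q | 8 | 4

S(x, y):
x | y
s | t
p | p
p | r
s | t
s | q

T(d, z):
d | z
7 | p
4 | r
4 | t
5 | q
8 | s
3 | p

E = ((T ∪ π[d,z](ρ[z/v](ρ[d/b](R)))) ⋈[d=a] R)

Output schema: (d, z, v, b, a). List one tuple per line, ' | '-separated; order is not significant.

Row counts bottom-up:
  T → 6
  R → 3
  ρ[d/b](R) → 3
  ρ[z/v](ρ[d/b](R)) → 3
  π[d,z](ρ[z/v](ρ[d/b](R))) → 3
  (T ∪ π[d,z](ρ[z/v](ρ[d/b](R)))) → 9
  R → 3
  ((T ∪ π[d,z](ρ[z/v](ρ[d/b](R)))) ⋈[d=a] R) → 6

== RESULT ==
d | z | v | b | a
4 | p | q | 8 | 4
4 | r | q | 8 | 4
4 | t | q | 8 | 4
5 | q | p | 4 | 5
7 | p | s | 7 | 7
7 | s | s | 7 | 7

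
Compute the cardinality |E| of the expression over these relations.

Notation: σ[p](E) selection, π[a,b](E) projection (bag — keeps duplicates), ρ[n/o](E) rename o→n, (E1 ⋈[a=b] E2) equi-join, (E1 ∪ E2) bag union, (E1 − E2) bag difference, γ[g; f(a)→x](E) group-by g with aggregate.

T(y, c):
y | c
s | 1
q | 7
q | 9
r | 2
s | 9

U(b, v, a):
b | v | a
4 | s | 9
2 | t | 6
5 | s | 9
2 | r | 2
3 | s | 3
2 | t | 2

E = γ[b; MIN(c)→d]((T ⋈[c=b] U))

Per-node cardinality:
  T → 5
  U → 6
  (T ⋈[c=b] U) → 3
  γ[b; MIN(c)→d]((T ⋈[c=b] U)) → 1

|E| = 1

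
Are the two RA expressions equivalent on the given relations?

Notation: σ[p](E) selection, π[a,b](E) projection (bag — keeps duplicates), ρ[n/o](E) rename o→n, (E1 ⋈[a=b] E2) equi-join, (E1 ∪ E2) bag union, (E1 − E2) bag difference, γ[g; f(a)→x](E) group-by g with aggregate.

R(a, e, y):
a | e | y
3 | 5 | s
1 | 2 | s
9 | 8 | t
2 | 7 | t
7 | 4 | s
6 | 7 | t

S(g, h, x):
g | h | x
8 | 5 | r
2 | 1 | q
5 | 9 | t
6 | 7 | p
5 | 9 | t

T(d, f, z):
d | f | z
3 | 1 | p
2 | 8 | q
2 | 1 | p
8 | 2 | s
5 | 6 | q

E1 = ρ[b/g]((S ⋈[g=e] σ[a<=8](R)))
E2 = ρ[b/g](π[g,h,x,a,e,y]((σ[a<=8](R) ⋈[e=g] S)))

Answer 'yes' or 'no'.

E1 row counts bottom-up:
  S → 5
  R → 6
  σ[a<=8](R) → 5
  (S ⋈[g=e] σ[a<=8](R)) → 3
  ρ[b/g]((S ⋈[g=e] σ[a<=8](R))) → 3
E2 row counts bottom-up:
  R → 6
  σ[a<=8](R) → 5
  S → 5
  (σ[a<=8](R) ⋈[e=g] S) → 3
  π[g,h,x,a,e,y]((σ[a<=8](R) ⋈[e=g] S)) → 3
  ρ[b/g](π[g,h,x,a,e,y]((σ[a<=8](R) ⋈[e=g] S))) → 3

E1 and E2 produce the same multiset:
b | h | x | a | e | y
2 | 1 | q | 1 | 2 | s
5 | 9 | t | 3 | 5 | s
5 | 9 | t | 3 | 5 | s

yes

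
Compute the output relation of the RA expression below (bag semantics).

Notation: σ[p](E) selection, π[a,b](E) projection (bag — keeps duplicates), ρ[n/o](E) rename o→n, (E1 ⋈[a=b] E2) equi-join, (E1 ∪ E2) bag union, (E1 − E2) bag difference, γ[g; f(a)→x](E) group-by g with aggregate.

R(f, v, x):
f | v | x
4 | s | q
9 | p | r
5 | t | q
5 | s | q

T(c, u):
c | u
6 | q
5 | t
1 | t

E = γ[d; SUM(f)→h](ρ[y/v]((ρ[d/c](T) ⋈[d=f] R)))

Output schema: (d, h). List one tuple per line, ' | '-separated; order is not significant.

Per-node cardinality:
  T → 3
  ρ[d/c](T) → 3
  R → 4
  (ρ[d/c](T) ⋈[d=f] R) → 2
  ρ[y/v]((ρ[d/c](T) ⋈[d=f] R)) → 2
  γ[d; SUM(f)→h](ρ[y/v]((ρ[d/c](T) ⋈[d=f] R))) → 1

== RESULT ==
d | h
5 | 10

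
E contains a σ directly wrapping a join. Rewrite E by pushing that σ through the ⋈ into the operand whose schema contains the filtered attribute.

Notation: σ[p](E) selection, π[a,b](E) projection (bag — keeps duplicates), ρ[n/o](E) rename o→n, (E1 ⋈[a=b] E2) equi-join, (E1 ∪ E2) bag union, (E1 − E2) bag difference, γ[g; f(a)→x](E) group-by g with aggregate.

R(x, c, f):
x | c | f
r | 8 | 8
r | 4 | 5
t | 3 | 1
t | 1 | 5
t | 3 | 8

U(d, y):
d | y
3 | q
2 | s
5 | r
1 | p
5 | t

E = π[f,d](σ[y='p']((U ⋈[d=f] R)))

σ filters on y, owned by the left side.
E' = π[f,d]((σ[y='p'](U) ⋈[d=f] R))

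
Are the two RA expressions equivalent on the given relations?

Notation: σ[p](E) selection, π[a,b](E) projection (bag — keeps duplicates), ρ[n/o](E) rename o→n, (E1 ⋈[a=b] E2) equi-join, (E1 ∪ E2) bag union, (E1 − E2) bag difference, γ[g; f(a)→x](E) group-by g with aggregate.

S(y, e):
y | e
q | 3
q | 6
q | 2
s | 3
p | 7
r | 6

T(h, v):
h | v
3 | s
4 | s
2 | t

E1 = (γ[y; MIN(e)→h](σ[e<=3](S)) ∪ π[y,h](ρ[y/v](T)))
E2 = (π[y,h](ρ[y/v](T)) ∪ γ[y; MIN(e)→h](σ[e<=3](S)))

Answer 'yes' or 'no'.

E1 per-node cardinality:
  S → 6
  σ[e<=3](S) → 3
  γ[y; MIN(e)→h](σ[e<=3](S)) → 2
  T → 3
  ρ[y/v](T) → 3
  π[y,h](ρ[y/v](T)) → 3
  (γ[y; MIN(e)→h](σ[e<=3](S)) ∪ π[y,h](ρ[y/v](T))) → 5
E2 per-node cardinality:
  T → 3
  ρ[y/v](T) → 3
  π[y,h](ρ[y/v](T)) → 3
  S → 6
  σ[e<=3](S) → 3
  γ[y; MIN(e)→h](σ[e<=3](S)) → 2
  (π[y,h](ρ[y/v](T)) ∪ γ[y; MIN(e)→h](σ[e<=3](S))) → 5

E1 and E2 produce the same multiset:
y | h
q | 2
s | 3
s | 3
s | 4
t | 2

yes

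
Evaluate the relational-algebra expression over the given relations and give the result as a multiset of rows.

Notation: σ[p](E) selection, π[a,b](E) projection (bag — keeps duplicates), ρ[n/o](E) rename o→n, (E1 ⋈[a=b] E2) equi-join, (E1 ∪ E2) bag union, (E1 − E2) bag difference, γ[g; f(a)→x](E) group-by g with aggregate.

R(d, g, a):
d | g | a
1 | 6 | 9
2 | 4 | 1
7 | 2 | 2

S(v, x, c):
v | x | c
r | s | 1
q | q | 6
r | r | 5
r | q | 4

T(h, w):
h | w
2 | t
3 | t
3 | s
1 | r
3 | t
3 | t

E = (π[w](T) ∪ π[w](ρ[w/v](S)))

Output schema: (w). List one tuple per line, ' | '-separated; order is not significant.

Stepwise |·|:
  T → 6
  π[w](T) → 6
  S → 4
  ρ[w/v](S) → 4
  π[w](ρ[w/v](S)) → 4
  (π[w](T) ∪ π[w](ρ[w/v](S))) → 10

== RESULT ==
w
q
r
r
r
r
s
t
t
t
t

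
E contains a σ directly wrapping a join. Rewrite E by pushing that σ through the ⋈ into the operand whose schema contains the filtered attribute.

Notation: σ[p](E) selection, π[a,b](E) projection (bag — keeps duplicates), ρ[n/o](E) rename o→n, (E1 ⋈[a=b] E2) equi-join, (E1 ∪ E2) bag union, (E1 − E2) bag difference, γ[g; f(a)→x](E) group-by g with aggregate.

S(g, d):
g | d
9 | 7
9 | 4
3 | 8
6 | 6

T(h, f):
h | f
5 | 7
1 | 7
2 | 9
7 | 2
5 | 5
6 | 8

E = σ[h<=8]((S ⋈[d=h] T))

σ filters on h, owned by the right side.
E' = (S ⋈[d=h] σ[h<=8](T))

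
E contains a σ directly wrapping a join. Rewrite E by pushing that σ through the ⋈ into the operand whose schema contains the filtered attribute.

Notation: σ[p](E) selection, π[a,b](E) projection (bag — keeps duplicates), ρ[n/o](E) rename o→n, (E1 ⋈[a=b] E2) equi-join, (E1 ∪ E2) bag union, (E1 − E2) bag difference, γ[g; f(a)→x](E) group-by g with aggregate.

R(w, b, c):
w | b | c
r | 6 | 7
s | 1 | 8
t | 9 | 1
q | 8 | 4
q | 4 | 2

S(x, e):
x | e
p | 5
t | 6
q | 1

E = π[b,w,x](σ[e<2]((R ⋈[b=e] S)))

σ filters on e, owned by the right side.
E' = π[b,w,x]((R ⋈[b=e] σ[e<2](S)))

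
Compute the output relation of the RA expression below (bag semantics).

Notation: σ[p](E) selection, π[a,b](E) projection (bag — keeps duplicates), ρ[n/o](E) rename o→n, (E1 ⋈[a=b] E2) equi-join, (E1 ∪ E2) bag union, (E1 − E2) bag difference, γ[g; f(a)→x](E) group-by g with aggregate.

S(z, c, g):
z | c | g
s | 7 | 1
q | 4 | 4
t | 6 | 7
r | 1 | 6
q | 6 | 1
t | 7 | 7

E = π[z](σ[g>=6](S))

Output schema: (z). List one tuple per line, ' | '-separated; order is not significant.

Stepwise |·|:
  S → 6
  σ[g>=6](S) → 3
  π[z](σ[g>=6](S)) → 3

== RESULT ==
z
r
t
t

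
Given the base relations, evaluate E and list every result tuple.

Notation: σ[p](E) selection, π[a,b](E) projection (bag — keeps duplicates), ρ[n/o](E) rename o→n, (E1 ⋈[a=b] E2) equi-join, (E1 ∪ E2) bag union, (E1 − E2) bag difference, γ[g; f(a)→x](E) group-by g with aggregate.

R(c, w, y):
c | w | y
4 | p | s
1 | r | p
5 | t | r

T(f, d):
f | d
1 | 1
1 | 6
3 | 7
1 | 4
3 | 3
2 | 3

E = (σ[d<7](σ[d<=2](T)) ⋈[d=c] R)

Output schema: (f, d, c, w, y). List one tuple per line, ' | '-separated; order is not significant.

Per-node cardinality:
  T → 6
  σ[d<=2](T) → 1
  σ[d<7](σ[d<=2](T)) → 1
  R → 3
  (σ[d<7](σ[d<=2](T)) ⋈[d=c] R) → 1

== RESULT ==
f | d | c | w | y
1 | 1 | 1 | r | p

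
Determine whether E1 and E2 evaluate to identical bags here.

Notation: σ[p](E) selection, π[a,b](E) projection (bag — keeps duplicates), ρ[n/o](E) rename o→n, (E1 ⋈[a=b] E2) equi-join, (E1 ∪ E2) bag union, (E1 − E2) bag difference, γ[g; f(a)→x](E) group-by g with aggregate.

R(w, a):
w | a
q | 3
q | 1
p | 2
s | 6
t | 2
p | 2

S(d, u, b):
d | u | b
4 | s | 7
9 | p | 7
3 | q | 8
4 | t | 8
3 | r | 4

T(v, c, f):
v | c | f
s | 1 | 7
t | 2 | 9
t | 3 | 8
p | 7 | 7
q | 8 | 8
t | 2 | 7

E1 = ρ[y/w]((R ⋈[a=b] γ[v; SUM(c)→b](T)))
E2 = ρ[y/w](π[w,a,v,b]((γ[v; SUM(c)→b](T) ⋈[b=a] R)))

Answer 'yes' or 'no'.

E1 per-node cardinality:
  R → 6
  T → 6
  γ[v; SUM(c)→b](T) → 4
  (R ⋈[a=b] γ[v; SUM(c)→b](T)) → 1
  ρ[y/w]((R ⋈[a=b] γ[v; SUM(c)→b](T))) → 1
E2 per-node cardinality:
  T → 6
  γ[v; SUM(c)→b](T) → 4
  R → 6
  (γ[v; SUM(c)→b](T) ⋈[b=a] R) → 1
  π[w,a,v,b]((γ[v; SUM(c)→b](T) ⋈[b=a] R)) → 1
  ρ[y/w](π[w,a,v,b]((γ[v; SUM(c)→b](T) ⋈[b=a] R))) → 1

E1 and E2 produce the same multiset:
y | a | v | b
q | 1 | s | 1

yes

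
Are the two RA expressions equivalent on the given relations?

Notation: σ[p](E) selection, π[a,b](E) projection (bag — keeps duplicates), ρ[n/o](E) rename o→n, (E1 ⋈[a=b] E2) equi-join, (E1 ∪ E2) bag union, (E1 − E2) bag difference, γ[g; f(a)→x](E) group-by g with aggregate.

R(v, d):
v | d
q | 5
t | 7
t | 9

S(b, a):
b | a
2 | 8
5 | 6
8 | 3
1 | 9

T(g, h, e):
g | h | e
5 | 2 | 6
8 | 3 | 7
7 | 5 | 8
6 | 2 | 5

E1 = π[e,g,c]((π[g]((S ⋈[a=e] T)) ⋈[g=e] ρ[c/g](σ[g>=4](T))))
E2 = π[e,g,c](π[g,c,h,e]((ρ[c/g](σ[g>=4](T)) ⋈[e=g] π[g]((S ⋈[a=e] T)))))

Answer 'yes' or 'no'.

E1 row counts bottom-up:
  S → 4
  T → 4
  (S ⋈[a=e] T) → 2
  π[g]((S ⋈[a=e] T)) → 2
  T → 4
  σ[g>=4](T) → 4
  ρ[c/g](σ[g>=4](T)) → 4
  (π[g]((S ⋈[a=e] T)) ⋈[g=e] ρ[c/g](σ[g>=4](T))) → 2
  π[e,g,c]((π[g]((S ⋈[a=e] T)) ⋈[g=e] ρ[c/g](σ[g>=4](T)))) → 2
E2 row counts bottom-up:
  T → 4
  σ[g>=4](T) → 4
  ρ[c/g](σ[g>=4](T)) → 4
  S → 4
  T → 4
  (S ⋈[a=e] T) → 2
  π[g]((S ⋈[a=e] T)) → 2
  (ρ[c/g](σ[g>=4](T)) ⋈[e=g] π[g]((S ⋈[a=e] T))) → 2
  π[g,c,h,e]((ρ[c/g](σ[g>=4](T)) ⋈[e=g] π[g]((S ⋈[a=e] T)))) → 2
  π[e,g,c](π[g,c,h,e]((ρ[c/g](σ[g>=4](T)) ⋈[e=g] π[g]((S ⋈[a=e] T))))) → 2

E1 and E2 produce the same multiset:
e | g | c
5 | 5 | 6
7 | 7 | 8

yes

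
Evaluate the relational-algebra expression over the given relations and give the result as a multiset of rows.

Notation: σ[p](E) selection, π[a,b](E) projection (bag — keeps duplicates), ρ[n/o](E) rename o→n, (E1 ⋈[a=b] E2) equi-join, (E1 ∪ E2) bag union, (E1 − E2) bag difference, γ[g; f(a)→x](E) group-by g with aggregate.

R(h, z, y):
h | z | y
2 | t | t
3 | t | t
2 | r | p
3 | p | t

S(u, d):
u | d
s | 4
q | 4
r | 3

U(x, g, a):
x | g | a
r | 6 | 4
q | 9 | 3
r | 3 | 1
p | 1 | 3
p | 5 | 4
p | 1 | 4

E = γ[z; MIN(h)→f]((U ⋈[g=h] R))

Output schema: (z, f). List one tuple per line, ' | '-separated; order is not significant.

Per-node cardinality:
  U → 6
  R → 4
  (U ⋈[g=h] R) → 2
  γ[z; MIN(h)→f]((U ⋈[g=h] R)) → 2

== RESULT ==
z | f
p | 3
t | 3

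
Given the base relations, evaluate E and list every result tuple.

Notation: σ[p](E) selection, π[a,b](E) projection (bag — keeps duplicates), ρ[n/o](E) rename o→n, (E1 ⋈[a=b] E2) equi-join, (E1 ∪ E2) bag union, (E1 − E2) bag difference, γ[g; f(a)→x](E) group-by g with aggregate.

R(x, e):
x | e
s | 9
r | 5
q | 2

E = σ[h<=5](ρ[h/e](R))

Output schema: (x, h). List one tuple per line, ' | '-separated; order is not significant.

Stepwise |·|:
  R → 3
  ρ[h/e](R) → 3
  σ[h<=5](ρ[h/e](R)) → 2

== RESULT ==
x | h
q | 2
r | 5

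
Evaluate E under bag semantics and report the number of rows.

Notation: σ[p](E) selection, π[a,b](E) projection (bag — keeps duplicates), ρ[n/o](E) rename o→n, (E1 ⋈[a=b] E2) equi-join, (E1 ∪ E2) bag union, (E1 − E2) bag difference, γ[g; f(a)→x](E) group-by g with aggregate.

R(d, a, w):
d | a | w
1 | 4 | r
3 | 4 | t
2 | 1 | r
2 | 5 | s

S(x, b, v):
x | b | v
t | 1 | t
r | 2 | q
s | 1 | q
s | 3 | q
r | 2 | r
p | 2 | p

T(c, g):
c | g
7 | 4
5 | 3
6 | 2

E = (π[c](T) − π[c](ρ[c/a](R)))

Per-node cardinality:
  T → 3
  π[c](T) → 3
  R → 4
  ρ[c/a](R) → 4
  π[c](ρ[c/a](R)) → 4
  (π[c](T) − π[c](ρ[c/a](R))) → 2

|E| = 2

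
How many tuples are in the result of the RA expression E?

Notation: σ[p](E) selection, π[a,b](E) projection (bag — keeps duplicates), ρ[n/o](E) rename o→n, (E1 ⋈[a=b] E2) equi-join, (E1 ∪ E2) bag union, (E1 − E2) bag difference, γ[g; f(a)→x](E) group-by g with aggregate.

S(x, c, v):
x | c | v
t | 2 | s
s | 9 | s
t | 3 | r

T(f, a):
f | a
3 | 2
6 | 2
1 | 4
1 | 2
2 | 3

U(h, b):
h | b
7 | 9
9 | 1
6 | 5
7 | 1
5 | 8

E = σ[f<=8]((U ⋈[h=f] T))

Per-node cardinality:
  U → 5
  T → 5
  (U ⋈[h=f] T) → 1
  σ[f<=8]((U ⋈[h=f] T)) → 1

|E| = 1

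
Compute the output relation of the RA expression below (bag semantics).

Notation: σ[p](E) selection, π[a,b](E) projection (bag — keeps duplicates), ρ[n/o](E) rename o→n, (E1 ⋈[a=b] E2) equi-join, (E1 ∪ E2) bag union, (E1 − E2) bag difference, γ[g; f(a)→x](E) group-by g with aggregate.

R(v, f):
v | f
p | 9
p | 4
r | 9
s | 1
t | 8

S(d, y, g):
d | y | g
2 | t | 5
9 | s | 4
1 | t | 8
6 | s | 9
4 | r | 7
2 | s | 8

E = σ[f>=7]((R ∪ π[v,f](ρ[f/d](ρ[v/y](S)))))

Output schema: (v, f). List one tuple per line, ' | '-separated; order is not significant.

Row counts bottom-up:
  R → 5
  S → 6
  ρ[v/y](S) → 6
  ρ[f/d](ρ[v/y](S)) → 6
  π[v,f](ρ[f/d](ρ[v/y](S))) → 6
  (R ∪ π[v,f](ρ[f/d](ρ[v/y](S)))) → 11
  σ[f>=7]((R ∪ π[v,f](ρ[f/d](ρ[v/y](S))))) → 4

== RESULT ==
v | f
p | 9
r | 9
s | 9
t | 8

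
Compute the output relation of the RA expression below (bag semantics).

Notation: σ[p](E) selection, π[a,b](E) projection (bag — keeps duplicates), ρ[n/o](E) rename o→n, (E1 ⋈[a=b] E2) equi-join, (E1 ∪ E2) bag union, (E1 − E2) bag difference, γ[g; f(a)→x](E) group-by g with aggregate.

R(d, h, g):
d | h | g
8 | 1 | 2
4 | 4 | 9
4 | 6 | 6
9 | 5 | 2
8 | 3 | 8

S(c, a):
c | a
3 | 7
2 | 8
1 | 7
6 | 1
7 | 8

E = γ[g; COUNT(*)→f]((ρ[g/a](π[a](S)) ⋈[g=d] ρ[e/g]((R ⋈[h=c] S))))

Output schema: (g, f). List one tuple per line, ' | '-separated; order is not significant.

Subexpression sizes:
  S → 5
  π[a](S) → 5
  ρ[g/a](π[a](S)) → 5
  R → 5
  S → 5
  (R ⋈[h=c] S) → 3
  ρ[e/g]((R ⋈[h=c] S)) → 3
  (ρ[g/a](π[a](S)) ⋈[g=d] ρ[e/g]((R ⋈[h=c] S))) → 4
  γ[g; COUNT(*)→f]((ρ[g/a](π[a](S)) ⋈[g=d] ρ[e/g]((R ⋈[h=c] S)))) → 1

== RESULT ==
g | f
8 | 4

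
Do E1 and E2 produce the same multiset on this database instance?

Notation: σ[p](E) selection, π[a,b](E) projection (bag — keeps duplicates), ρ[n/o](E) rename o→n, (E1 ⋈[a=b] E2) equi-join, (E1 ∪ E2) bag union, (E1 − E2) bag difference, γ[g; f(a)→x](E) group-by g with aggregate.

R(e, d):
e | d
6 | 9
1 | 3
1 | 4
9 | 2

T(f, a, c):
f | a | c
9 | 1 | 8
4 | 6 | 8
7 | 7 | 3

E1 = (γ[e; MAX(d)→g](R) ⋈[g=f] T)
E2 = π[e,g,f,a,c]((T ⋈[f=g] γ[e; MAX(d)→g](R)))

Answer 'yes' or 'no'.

E1 row counts bottom-up:
  R → 4
  γ[e; MAX(d)→g](R) → 3
  T → 3
  (γ[e; MAX(d)→g](R) ⋈[g=f] T) → 2
E2 row counts bottom-up:
  T → 3
  R → 4
  γ[e; MAX(d)→g](R) → 3
  (T ⋈[f=g] γ[e; MAX(d)→g](R)) → 2
  π[e,g,f,a,c]((T ⋈[f=g] γ[e; MAX(d)→g](R))) → 2

E1 and E2 produce the same multiset:
e | g | f | a | c
1 | 4 | 4 | 6 | 8
6 | 9 | 9 | 1 | 8

yes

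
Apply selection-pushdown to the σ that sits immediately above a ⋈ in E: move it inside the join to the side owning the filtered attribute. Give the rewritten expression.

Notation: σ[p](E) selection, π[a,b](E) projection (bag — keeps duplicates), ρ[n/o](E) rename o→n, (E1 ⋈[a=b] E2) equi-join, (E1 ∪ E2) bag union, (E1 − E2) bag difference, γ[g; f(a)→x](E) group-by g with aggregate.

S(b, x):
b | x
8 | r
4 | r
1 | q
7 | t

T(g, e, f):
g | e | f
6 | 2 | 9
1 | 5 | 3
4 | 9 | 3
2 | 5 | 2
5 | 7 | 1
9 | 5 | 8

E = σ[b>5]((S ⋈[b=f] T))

σ filters on b, owned by the left side.
E' = (σ[b>5](S) ⋈[b=f] T)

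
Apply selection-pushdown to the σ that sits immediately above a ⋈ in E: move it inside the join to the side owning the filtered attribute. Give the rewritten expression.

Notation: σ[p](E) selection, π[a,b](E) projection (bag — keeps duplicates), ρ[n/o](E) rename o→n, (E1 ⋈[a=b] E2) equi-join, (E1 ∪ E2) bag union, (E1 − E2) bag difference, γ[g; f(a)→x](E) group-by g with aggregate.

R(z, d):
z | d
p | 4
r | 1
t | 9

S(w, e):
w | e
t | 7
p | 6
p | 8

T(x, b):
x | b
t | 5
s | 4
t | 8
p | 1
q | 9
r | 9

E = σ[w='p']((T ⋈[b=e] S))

σ filters on w, owned by the right side.
E' = (T ⋈[b=e] σ[w='p'](S))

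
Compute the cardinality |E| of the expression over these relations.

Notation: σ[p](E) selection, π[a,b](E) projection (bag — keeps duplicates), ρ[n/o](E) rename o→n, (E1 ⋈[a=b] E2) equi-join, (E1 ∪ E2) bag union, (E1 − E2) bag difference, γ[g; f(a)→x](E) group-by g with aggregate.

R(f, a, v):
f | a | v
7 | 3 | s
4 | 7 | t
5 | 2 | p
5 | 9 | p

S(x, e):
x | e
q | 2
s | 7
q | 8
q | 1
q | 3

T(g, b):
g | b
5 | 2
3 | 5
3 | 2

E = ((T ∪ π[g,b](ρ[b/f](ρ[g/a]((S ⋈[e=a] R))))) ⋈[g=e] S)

Subexpression sizes:
  T → 3
  S → 5
  R → 4
  (S ⋈[e=a] R) → 3
  ρ[g/a]((S ⋈[e=a] R)) → 3
  ρ[b/f](ρ[g/a]((S ⋈[e=a] R))) → 3
  π[g,b](ρ[b/f](ρ[g/a]((S ⋈[e=a] R)))) → 3
  (T ∪ π[g,b](ρ[b/f](ρ[g/a]((S ⋈[e=a] R))))) → 6
  S → 5
  ((T ∪ π[g,b](ρ[b/f](ρ[g/a]((S ⋈[e=a] R))))) ⋈[g=e] S) → 5

|E| = 5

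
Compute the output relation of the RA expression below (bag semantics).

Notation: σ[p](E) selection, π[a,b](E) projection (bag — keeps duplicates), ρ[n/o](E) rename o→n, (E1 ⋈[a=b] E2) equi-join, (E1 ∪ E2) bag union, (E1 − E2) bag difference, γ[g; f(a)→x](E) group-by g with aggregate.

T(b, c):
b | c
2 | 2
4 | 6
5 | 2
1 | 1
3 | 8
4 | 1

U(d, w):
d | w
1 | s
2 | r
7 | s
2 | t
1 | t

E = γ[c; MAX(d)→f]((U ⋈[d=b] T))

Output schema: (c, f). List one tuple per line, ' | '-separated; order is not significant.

Per-node cardinality:
  U → 5
  T → 6
  (U ⋈[d=b] T) → 4
  γ[c; MAX(d)→f]((U ⋈[d=b] T)) → 2

== RESULT ==
c | f
1 | 1
2 | 2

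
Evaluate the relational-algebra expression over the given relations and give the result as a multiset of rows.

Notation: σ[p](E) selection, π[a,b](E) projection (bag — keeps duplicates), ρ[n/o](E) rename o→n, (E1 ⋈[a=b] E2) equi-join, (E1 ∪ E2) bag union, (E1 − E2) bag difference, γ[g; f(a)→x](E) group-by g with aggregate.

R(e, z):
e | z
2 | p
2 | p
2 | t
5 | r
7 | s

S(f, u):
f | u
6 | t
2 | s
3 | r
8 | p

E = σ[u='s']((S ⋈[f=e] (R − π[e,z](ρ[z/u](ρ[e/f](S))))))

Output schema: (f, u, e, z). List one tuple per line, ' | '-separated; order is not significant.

Stepwise |·|:
  S → 4
  R → 5
  S → 4
  ρ[e/f](S) → 4
  ρ[z/u](ρ[e/f](S)) → 4
  π[e,z](ρ[z/u](ρ[e/f](S))) → 4
  (R − π[e,z](ρ[z/u](ρ[e/f](S)))) → 5
  (S ⋈[f=e] (R − π[e,z](ρ[z/u](ρ[e/f](S))))) → 3
  σ[u='s']((S ⋈[f=e] (R − π[e,z](ρ[z/u](ρ[e/f](S)))))) → 3

== RESULT ==
f | u | e | z
2 | s | 2 | p
2 | s | 2 | p
2 | s | 2 | t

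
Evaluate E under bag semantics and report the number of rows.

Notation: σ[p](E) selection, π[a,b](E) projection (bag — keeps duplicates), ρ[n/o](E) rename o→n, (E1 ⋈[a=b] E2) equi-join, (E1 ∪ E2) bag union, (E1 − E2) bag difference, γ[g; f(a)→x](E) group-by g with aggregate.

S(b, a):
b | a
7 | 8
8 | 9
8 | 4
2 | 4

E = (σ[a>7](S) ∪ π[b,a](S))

Subexpression sizes:
  S → 4
  σ[a>7](S) → 2
  S → 4
  π[b,a](S) → 4
  (σ[a>7](S) ∪ π[b,a](S)) → 6

|E| = 6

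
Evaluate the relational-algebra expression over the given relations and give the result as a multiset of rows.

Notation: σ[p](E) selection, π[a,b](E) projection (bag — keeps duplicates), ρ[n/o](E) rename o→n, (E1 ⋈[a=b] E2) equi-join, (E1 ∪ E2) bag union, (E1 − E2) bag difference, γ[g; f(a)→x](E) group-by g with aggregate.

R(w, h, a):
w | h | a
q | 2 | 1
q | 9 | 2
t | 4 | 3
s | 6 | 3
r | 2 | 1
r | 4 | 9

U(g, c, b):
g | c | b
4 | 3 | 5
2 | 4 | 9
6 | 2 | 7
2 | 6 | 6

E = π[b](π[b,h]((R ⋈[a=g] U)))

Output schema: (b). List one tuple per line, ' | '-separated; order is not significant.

Per-node cardinality:
  R → 6
  U → 4
  (R ⋈[a=g] U) → 2
  π[b,h]((R ⋈[a=g] U)) → 2
  π[b](π[b,h]((R ⋈[a=g] U))) → 2

== RESULT ==
b
6
9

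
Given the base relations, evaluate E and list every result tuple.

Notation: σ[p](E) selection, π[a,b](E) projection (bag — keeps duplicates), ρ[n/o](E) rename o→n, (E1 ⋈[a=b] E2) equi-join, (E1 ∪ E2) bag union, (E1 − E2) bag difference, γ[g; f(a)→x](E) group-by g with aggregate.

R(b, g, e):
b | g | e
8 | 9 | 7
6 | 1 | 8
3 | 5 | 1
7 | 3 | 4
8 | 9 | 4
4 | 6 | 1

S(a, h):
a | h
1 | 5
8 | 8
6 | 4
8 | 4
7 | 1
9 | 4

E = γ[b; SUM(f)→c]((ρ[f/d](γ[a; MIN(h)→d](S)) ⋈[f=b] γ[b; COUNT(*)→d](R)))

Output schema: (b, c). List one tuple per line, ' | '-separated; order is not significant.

Row counts bottom-up:
  S → 6
  γ[a; MIN(h)→d](S) → 5
  ρ[f/d](γ[a; MIN(h)→d](S)) → 5
  R → 6
  γ[b; COUNT(*)→d](R) → 5
  (ρ[f/d](γ[a; MIN(h)→d](S)) ⋈[f=b] γ[b; COUNT(*)→d](R)) → 3
  γ[b; SUM(f)→c]((ρ[f/d](γ[a; MIN(h)→d](S)) ⋈[f=b] γ[b; COUNT(*)→d](R))) → 1

== RESULT ==
b | c
4 | 12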